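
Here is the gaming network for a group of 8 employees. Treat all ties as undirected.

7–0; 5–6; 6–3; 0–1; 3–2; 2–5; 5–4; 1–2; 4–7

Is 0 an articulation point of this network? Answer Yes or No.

No

Even without 0, every remaining node can still reach every other (the residual graph is connected), so 0 is not a cut vertex.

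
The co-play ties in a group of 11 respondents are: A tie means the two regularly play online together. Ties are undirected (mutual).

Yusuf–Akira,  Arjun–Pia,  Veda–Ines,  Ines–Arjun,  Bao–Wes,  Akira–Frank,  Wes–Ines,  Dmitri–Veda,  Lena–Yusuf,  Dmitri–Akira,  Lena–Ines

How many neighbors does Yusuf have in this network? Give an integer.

2

Yusuf is directly tied to Akira and Lena. That is 2 neighbors, so the degree of Yusuf is 2.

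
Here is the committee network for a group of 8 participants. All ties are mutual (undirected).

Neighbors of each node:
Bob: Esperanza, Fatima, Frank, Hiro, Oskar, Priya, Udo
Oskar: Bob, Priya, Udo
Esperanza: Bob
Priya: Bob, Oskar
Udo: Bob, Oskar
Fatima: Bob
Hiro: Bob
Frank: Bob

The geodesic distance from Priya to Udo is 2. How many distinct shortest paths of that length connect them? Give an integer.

The shortest distance is 2. The length-2 paths are: Priya–Bob–Udo; Priya–Oskar–Udo.
That gives 2 distinct shortest paths.

2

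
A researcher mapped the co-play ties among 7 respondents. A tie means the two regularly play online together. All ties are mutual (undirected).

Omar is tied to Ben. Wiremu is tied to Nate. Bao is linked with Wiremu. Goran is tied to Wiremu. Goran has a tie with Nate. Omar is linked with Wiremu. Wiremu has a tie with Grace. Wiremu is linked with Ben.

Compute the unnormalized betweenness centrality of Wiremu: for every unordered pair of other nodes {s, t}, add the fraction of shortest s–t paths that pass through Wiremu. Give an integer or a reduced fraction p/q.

Pairs whose geodesics pass through Wiremu — Ben–Nate: 1; Ben–Grace: 1; Ben–Goran: 1; Ben–Bao: 1; Nate–Grace: 1; Nate–Bao: 1; Nate–Omar: 1; Grace–Goran: 1; Grace–Bao: 1; Grace–Omar: 1; Goran–Bao: 1; Goran–Omar: 1; Bao–Omar: 1.
All other pairs contribute 0.
Summing the contributions gives betweenness(Wiremu) = 13.

13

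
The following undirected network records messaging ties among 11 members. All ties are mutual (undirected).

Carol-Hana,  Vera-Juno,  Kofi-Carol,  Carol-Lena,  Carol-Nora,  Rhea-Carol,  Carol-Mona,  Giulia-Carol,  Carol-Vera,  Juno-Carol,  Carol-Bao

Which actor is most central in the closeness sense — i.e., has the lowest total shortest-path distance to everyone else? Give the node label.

Carol

Farness (sum of distances to all others) for each node — Bao:19, Carol:10, Giulia:19, Hana:19, Juno:18, Kofi:19, Lena:19, Mona:19, Nora:19, Rhea:19, Vera:18.
The smallest farness is 10, for Carol, so Carol has the highest closeness.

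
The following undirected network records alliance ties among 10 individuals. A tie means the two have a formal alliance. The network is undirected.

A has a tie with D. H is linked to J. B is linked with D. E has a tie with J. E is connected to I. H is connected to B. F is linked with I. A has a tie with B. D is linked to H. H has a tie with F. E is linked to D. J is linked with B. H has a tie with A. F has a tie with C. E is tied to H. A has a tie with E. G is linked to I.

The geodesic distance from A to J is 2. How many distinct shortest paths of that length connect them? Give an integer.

The shortest distance is 2. The length-2 paths are: A–B–J; A–E–J; A–H–J.
That gives 3 distinct shortest paths.

3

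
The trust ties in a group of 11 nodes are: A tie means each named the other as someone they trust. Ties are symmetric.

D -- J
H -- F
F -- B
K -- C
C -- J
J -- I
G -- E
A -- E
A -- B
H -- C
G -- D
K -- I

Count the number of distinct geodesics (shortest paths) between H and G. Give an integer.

The shortest distance is 4, and the only length-4 path is H–C–J–D–G. So there is exactly 1 shortest path.

1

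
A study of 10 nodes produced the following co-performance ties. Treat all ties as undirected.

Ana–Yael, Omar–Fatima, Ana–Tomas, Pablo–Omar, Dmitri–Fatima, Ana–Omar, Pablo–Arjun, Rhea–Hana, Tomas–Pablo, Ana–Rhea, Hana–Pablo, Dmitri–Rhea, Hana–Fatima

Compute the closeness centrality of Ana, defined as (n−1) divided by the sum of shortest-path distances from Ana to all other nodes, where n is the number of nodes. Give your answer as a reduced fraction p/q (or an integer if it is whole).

3/5

Distances from Ana: Arjun:3, Dmitri:2, Fatima:2, Hana:2, Omar:1, Pablo:2, Rhea:1, Tomas:1, Yael:1. Sum = 15.
n = 10, so closeness = 9/15 = 3/5.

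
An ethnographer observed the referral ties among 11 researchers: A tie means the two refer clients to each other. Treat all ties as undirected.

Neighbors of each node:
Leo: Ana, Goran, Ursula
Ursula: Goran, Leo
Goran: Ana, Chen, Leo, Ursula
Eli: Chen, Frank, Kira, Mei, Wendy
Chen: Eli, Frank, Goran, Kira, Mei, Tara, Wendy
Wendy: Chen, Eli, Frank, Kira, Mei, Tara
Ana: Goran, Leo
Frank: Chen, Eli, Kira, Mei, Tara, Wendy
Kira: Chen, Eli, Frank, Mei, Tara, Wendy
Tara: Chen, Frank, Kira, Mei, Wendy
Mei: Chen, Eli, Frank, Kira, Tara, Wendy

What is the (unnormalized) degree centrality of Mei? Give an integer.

6

Mei is directly tied to Chen, Eli, Frank, Kira, Tara, and Wendy. That is 6 neighbors, so the degree of Mei is 6.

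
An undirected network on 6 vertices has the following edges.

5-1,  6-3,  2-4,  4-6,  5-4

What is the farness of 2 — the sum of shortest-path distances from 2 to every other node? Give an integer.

11

Distances from 2: 1:3, 3:3, 4:1, 5:2, 6:2.
Sum = 3 + 3 + 1 + 2 + 2 = 11.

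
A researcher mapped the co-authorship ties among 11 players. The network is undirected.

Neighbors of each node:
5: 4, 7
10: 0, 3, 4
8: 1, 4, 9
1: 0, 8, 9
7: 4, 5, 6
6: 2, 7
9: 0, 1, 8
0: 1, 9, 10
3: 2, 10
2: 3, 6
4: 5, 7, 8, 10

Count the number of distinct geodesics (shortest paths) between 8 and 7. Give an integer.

1

The shortest distance is 2, and the only length-2 path is 8–4–7. So there is exactly 1 shortest path.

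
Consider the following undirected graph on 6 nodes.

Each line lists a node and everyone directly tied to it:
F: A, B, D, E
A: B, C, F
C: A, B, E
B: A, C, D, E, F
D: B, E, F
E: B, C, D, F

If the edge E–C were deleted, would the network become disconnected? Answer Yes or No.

No

Even without that edge, E still reaches C via E – B – C, so the network stays connected. Not a bridge.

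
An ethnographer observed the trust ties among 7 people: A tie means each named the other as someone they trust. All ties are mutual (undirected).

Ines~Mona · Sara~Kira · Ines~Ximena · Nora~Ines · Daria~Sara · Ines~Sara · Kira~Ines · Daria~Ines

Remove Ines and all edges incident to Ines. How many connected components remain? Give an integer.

4

Without Ines, the remaining ties split the others into: {Nora}; {Daria, Kira, Sara}; {Ximena}; {Mona}.
That's 4 separate components.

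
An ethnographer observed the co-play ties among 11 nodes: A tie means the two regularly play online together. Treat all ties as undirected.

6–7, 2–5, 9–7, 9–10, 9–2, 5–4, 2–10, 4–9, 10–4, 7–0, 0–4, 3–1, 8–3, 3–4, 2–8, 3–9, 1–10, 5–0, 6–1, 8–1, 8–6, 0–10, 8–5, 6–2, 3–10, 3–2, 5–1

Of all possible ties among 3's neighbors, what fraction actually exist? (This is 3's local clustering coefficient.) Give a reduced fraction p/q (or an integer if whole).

8/15

3's neighbors: 1, 2, 4, 8, 9, and 10 (k = 6).
Possible neighbor pairs: C(6,2) = 15. Edges among them: 1–8, 1–10, 2–8, 2–9, 2–10, 4–9, 4–10, 9–10 → e = 8.
Clustering(3) = 8/15.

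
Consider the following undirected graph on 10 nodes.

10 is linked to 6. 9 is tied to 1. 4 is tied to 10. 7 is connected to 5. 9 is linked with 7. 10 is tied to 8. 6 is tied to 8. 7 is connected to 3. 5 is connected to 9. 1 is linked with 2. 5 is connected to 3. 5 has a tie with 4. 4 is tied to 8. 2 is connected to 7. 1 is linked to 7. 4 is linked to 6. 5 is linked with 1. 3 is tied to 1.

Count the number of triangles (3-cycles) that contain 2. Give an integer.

1

2's neighbors: 1 and 7.
Neighbor pairs that are themselves tied: 2–1–7. Each forms one triangle with 2, for 1 in total.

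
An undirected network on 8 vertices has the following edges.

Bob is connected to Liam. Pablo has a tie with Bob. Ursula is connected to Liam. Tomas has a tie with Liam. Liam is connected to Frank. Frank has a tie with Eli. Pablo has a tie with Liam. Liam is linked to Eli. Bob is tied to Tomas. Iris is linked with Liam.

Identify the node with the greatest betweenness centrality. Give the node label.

Liam

Unnormalized betweenness of each node: Bob:1/2, Eli:0, Frank:0, Iris:0, Liam:35/2, Pablo:0, Tomas:0, Ursula:0.
Liam has the largest value, 35/2, making it the main broker — the node through which the most shortest paths run.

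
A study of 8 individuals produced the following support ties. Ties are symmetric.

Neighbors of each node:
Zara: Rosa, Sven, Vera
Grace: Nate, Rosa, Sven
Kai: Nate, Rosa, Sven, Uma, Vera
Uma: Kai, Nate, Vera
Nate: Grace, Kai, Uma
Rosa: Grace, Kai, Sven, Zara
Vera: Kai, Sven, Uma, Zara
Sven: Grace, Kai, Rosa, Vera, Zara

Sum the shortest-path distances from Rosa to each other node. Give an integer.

Distances from Rosa: Grace:1, Kai:1, Nate:2, Sven:1, Uma:2, Vera:2, Zara:1.
Sum = 1 + 1 + 2 + 1 + 2 + 2 + 1 = 10.

10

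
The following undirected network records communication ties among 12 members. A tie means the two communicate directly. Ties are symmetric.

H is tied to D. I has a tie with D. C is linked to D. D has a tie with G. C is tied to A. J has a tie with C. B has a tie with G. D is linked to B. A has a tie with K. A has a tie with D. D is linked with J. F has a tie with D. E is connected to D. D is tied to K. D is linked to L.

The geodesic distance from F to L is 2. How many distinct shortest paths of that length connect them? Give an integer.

The shortest distance is 2, and the only length-2 path is F–D–L. So there is exactly 1 shortest path.

1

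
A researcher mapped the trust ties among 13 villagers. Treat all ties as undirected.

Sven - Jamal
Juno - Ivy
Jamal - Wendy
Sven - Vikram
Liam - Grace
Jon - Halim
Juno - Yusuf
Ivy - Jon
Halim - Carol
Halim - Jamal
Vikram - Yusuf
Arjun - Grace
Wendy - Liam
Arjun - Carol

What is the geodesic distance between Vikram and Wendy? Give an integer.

One shortest route is Vikram – Sven – Jamal – Wendy, which uses 3 edges, and at distance 2 from Vikram we only reach {Jamal, Juno}, which does not include Wendy. So d(Vikram,Wendy) = 3.

3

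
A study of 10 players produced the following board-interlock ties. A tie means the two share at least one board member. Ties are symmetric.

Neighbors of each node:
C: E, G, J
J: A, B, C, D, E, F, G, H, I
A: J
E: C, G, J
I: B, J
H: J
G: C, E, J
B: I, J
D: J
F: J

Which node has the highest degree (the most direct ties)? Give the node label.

Degrees — A:1, B:2, C:3, D:1, E:3, F:1, G:3, H:1, I:2, J:9.
The maximum is 9, attained only by J.

J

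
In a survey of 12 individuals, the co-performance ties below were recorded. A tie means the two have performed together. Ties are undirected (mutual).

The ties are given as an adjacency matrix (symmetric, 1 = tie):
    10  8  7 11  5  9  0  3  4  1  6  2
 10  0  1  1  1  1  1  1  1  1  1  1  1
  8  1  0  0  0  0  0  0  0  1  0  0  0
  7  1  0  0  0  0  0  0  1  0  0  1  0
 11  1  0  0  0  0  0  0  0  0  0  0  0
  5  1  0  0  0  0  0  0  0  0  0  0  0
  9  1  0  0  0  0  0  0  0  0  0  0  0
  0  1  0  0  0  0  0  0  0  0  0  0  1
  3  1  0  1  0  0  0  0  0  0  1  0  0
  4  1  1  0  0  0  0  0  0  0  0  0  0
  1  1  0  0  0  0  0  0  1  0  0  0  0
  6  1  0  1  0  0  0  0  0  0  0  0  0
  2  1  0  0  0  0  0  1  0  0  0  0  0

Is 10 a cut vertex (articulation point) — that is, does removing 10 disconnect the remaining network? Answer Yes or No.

Removing 10 leaves {4 and 8} with no path to {1, 3, 6, and 7}, so the network splits into 6 components. 10 is a cut vertex.

Yes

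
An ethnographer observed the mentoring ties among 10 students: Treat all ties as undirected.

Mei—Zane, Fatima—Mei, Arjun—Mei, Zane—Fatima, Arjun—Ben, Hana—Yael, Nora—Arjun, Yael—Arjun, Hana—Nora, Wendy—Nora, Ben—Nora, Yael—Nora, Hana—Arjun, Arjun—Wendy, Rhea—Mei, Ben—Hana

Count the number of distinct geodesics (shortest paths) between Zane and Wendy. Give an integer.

The shortest distance is 3, and the only length-3 path is Zane–Mei–Arjun–Wendy. So there is exactly 1 shortest path.

1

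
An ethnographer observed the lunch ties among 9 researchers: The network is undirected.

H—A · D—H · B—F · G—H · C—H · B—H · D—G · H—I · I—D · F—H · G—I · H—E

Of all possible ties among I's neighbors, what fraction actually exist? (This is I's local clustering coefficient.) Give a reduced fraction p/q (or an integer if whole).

1

I's neighbors: D, G, and H (k = 3).
Possible neighbor pairs: C(3,2) = 3. Edges among them: D–G, D–H, G–H → e = 3.
Clustering(I) = 3/3 = 1.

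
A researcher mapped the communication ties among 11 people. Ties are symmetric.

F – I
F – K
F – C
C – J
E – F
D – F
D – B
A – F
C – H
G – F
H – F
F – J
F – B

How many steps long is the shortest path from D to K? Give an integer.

2

One shortest route is D – F – K, which uses 2 edges, and D and K are not directly tied, so nothing shorter exists. So d(D,K) = 2.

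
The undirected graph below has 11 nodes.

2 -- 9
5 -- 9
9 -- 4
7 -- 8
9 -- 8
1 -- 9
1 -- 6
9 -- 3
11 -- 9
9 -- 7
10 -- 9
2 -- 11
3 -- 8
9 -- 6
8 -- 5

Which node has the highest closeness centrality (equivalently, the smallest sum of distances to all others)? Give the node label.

Farness (sum of distances to all others) for each node — 1:18, 2:18, 3:18, 4:19, 5:18, 6:18, 7:18, 8:16, 9:10, 10:19, 11:18.
The smallest farness is 10, for 9, so 9 has the highest closeness.

9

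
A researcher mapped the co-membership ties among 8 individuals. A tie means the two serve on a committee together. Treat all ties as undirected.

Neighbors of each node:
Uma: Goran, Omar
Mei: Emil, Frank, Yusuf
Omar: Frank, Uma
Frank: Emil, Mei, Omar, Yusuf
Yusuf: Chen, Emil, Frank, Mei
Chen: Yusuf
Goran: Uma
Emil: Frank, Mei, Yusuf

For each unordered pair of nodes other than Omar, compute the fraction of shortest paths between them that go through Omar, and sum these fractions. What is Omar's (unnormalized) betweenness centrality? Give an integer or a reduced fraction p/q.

Pairs whose geodesics pass through Omar — Goran–Frank: 1; Goran–Mei: 1; Goran–Emil: 1; Goran–Chen: 1; Goran–Yusuf: 1; Uma–Frank: 1; Uma–Mei: 1; Uma–Emil: 1; Uma–Chen: 1; Uma–Yusuf: 1.
All other pairs contribute 0.
Summing the contributions gives betweenness(Omar) = 10.

10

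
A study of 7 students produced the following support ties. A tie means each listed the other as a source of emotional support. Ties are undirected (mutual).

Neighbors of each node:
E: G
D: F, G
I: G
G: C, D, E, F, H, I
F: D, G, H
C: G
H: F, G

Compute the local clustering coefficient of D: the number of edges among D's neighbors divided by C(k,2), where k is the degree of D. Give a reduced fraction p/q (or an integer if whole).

1

D's neighbors: F and G (k = 2).
Possible neighbor pairs: C(2,2) = 1. Edges among them: F–G → e = 1.
Clustering(D) = 1/1.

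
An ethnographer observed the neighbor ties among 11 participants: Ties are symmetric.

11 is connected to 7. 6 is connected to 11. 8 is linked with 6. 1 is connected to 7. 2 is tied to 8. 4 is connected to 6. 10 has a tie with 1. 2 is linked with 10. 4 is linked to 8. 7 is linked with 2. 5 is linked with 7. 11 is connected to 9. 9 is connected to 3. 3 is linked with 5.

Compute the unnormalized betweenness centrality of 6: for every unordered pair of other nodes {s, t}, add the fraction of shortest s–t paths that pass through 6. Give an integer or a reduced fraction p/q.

41/6

Pairs whose geodesics pass through 6 — 9–8: 1; 9–4: 1; 3–8: 1/2; 3–4: 1; 5–4: 1/2; 7–4: 1/2; 1–4: 1/3; 8–11: 1; 4–11: 1.
All other pairs contribute 0.
Summing the contributions gives betweenness(6) = 41/6.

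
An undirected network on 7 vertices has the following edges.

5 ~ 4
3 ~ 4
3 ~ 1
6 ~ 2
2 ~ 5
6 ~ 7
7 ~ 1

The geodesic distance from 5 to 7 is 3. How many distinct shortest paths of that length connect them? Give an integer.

The shortest distance is 3, and the only length-3 path is 5–2–6–7. So there is exactly 1 shortest path.

1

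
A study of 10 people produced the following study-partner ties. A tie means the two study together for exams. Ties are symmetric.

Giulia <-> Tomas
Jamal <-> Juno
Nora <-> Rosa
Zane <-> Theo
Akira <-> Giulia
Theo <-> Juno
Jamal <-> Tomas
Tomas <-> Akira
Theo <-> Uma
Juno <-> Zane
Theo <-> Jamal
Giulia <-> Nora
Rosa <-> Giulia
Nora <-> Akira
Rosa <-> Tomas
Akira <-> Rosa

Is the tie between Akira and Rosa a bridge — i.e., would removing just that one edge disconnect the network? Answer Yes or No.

Even without that edge, Akira still reaches Rosa via Akira – Giulia – Rosa, so the network stays connected. Not a bridge.

No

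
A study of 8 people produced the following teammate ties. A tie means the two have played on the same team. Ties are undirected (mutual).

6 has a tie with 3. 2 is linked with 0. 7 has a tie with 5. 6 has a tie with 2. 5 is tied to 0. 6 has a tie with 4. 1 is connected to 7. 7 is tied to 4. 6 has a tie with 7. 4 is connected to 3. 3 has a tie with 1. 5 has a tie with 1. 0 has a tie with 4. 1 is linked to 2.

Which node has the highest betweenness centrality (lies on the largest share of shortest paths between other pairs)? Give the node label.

Unnormalized betweenness of each node: 0:3/2, 1:17/6, 2:4/3, 3:5/6, 4:7/3, 5:1, 6:11/6, 7:7/3.
1 has the largest value, 17/6, making it the main broker — the node through which the most shortest paths run.

1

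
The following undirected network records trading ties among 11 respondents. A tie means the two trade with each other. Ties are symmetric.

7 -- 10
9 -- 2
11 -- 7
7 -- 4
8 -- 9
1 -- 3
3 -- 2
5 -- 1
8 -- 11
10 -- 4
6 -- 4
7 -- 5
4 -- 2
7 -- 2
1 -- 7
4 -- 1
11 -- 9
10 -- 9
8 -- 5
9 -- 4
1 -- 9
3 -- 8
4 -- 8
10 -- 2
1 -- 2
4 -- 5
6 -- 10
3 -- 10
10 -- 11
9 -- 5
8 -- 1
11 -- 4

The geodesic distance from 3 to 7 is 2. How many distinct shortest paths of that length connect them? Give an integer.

3

The shortest distance is 2. The length-2 paths are: 3–2–7; 3–1–7; 3–10–7.
That gives 3 distinct shortest paths.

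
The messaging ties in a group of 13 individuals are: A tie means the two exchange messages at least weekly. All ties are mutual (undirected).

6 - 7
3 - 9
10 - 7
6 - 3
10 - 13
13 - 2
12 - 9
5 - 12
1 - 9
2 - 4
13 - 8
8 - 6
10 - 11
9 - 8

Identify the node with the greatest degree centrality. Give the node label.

9

Degrees — 1:1, 2:2, 3:2, 4:1, 5:1, 6:3, 7:2, 8:3, 9:4, 10:3, 11:1, 12:2, 13:3.
The maximum is 4, attained only by 9.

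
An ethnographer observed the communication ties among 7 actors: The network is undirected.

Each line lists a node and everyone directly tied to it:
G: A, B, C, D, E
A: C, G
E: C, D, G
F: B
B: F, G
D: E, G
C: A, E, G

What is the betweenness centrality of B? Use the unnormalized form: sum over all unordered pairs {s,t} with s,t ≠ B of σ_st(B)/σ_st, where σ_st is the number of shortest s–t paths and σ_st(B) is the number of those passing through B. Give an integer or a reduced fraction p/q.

5

Pairs whose geodesics pass through B — F–G: 1; F–D: 1; F–E: 1; F–A: 1; F–C: 1.
All other pairs contribute 0.
Summing the contributions gives betweenness(B) = 5.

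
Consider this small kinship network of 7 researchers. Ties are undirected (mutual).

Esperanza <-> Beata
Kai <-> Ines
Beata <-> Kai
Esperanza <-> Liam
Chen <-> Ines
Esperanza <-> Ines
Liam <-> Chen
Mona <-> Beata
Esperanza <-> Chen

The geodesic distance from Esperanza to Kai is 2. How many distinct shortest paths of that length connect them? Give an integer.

The shortest distance is 2. The length-2 paths are: Esperanza–Beata–Kai; Esperanza–Ines–Kai.
That gives 2 distinct shortest paths.

2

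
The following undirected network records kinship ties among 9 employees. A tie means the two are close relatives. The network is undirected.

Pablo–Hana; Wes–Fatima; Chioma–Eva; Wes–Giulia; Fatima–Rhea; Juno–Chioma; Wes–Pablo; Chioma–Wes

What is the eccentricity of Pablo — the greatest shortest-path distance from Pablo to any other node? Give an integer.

3

Distances from Pablo: Chioma:2, Eva:3, Fatima:2, Giulia:2, Hana:1, Juno:3, Rhea:3, Wes:1.
The largest is 3 (to Rhea, Juno, and Eva), so the eccentricity of Pablo is 3.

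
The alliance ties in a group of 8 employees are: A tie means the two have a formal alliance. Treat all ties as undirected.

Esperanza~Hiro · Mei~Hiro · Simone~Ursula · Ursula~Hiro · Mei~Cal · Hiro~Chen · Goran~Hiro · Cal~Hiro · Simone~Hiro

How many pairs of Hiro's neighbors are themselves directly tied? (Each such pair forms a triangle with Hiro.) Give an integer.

Hiro's neighbors: Cal, Chen, Esperanza, Goran, Mei, Simone, and Ursula.
Neighbor pairs that are themselves tied: Hiro–Cal–Mei; Hiro–Simone–Ursula. Each forms one triangle with Hiro, for 2 in total.

2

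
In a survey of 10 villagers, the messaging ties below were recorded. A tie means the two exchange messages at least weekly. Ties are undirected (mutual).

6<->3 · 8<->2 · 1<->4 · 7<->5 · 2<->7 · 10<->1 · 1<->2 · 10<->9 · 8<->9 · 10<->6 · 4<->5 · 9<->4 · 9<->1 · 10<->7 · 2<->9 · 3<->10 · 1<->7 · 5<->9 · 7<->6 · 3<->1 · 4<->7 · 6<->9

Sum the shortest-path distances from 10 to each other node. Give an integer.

13

Distances from 10: 1:1, 2:2, 3:1, 4:2, 5:2, 6:1, 7:1, 8:2, 9:1.
Sum = 1 + 2 + 1 + 2 + 2 + 1 + 1 + 2 + 1 = 13.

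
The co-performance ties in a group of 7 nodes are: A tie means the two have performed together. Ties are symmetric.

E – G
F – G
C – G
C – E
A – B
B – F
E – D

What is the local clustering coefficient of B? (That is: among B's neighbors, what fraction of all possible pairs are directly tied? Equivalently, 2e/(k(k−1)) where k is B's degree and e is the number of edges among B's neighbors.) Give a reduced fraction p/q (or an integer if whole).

B's neighbors: A and F (k = 2).
Possible neighbor pairs: C(2,2) = 1. Edges among them: none → e = 0.
Clustering(B) = 0/1.

0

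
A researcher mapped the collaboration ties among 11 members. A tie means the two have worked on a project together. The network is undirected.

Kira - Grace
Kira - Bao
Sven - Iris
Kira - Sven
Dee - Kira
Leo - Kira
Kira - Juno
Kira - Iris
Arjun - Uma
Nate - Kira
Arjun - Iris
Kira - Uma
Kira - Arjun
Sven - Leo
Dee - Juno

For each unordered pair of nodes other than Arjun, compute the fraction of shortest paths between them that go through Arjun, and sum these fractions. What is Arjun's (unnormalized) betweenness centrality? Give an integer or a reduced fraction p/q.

Pairs whose geodesics pass through Arjun — Uma–Iris: 1/2.
All other pairs contribute 0.
Summing the contributions gives betweenness(Arjun) = 1/2.

1/2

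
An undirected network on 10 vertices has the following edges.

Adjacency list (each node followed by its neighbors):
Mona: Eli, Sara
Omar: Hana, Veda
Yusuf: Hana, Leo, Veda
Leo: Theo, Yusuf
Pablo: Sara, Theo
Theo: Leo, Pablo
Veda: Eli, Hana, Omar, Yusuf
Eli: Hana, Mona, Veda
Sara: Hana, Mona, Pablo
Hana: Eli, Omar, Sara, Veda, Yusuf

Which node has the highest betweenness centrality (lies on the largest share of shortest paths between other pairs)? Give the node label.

Unnormalized betweenness of each node: Eli:10/3, Hana:25/2, Leo:25/6, Mona:5/4, Omar:0, Pablo:49/12, Sara:19/2, Theo:9/4, Veda:4, Yusuf:95/12.
Hana has the largest value, 25/2, making it the main broker — the node through which the most shortest paths run.

Hana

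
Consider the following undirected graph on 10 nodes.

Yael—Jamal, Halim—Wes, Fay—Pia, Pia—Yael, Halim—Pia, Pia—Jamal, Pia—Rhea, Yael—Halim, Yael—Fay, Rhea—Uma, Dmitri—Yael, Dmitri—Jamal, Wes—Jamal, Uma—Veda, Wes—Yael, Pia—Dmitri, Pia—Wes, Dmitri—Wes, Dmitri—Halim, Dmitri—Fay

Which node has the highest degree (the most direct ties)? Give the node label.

Degrees — Dmitri:6, Fay:3, Halim:4, Jamal:4, Pia:7, Rhea:2, Uma:2, Veda:1, Wes:5, Yael:6.
The maximum is 7, attained only by Pia.

Pia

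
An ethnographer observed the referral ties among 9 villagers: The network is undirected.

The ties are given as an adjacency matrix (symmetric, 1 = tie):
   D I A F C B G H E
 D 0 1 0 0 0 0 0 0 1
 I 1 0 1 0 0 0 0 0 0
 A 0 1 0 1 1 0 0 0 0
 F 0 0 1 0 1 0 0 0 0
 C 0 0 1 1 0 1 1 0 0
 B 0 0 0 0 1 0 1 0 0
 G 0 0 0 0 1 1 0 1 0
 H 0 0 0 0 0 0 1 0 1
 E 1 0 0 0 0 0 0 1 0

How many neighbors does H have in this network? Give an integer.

H is directly tied to E and G. That is 2 neighbors, so the degree of H is 2.

2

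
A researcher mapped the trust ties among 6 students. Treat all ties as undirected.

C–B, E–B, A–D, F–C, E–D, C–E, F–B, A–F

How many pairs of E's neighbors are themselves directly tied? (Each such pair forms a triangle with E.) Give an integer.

1

E's neighbors: B, C, and D.
Neighbor pairs that are themselves tied: E–B–C. Each forms one triangle with E, for 1 in total.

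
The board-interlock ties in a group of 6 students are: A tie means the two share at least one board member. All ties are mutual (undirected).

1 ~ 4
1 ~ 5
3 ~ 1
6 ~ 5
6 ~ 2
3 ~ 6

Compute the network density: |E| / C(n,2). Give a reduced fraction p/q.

There are 6 edges and 6 nodes, so the maximum possible is C(6,2) = 15.
Density = 6/15 = 2/5.

2/5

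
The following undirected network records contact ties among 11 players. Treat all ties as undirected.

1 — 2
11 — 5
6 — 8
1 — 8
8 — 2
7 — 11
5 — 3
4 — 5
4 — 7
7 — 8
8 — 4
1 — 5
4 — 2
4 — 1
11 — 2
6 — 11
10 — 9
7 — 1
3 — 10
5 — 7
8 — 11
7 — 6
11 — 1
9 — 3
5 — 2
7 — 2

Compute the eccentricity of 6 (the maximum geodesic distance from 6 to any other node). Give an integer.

4

Distances from 6: 1:2, 2:2, 3:3, 4:2, 5:2, 7:1, 8:1, 9:4, 10:4, 11:1.
The largest is 4 (to 9 and 10), so the eccentricity of 6 is 4.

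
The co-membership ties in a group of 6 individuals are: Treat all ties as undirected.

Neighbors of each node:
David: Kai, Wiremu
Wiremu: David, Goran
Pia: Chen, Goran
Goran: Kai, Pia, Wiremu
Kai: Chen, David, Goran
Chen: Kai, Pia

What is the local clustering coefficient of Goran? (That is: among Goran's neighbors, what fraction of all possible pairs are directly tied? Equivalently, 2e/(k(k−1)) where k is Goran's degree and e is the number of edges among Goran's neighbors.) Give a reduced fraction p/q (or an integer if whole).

0

Goran's neighbors: Kai, Pia, and Wiremu (k = 3).
Possible neighbor pairs: C(3,2) = 3. Edges among them: none → e = 0.
Clustering(Goran) = 0/3 = 0.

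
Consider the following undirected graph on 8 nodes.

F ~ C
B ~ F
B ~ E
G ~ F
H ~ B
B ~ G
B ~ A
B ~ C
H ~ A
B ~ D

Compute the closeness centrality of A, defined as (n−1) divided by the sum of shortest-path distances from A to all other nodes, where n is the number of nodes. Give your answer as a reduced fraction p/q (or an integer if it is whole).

7/12

Distances from A: B:1, C:2, D:2, E:2, F:2, G:2, H:1. Sum = 12.
n = 8, so closeness = 7/12.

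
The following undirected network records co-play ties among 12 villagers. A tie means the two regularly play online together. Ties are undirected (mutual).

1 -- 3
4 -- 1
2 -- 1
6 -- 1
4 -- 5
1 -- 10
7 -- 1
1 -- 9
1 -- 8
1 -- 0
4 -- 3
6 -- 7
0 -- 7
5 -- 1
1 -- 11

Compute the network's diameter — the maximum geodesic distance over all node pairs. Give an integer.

2

Eccentricity of each node (its greatest distance to any other): 0:2, 1:1, 2:2, 3:2, 4:2, 5:2, 6:2, 7:2, 8:2, 9:2, 10:2, 11:2.
The maximum eccentricity is 2, realized for instance by the pair 0–8 via 0 – 1 – 8. So the diameter is 2.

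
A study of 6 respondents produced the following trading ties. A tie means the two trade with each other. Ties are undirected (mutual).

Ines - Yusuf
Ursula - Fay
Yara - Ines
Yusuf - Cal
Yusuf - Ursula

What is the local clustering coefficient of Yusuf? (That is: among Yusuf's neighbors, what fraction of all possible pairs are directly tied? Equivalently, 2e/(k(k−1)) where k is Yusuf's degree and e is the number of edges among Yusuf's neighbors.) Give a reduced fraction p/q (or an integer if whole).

0

Yusuf's neighbors: Cal, Ines, and Ursula (k = 3).
Possible neighbor pairs: C(3,2) = 3. Edges among them: none → e = 0.
Clustering(Yusuf) = 0/3 = 0.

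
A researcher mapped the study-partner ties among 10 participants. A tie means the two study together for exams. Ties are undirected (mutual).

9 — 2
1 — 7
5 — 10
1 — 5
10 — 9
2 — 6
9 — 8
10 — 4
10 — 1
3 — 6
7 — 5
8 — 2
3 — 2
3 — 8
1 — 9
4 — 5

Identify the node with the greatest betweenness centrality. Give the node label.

9

Unnormalized betweenness of each node: 1:8, 2:19/2, 3:1/2, 4:0, 5:2, 6:0, 7:0, 8:3, 9:20, 10:8.
9 has the largest value, 20, making it the main broker — the node through which the most shortest paths run.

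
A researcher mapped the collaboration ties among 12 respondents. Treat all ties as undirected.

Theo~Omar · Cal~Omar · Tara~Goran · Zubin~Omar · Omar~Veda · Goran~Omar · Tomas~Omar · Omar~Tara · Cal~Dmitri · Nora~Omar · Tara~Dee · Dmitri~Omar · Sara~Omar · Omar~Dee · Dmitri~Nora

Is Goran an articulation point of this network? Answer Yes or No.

Even without Goran, every remaining node can still reach every other (the residual graph is connected), so Goran is not a cut vertex.

No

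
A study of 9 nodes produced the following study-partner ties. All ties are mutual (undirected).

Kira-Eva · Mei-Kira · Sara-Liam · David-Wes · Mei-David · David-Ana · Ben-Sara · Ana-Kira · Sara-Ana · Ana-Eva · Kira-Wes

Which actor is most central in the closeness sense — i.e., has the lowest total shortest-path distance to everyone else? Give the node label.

Ana

Farness (sum of distances to all others) for each node — Ana:12, Ben:22, David:15, Eva:16, Kira:14, Liam:22, Mei:19, Sara:15, Wes:19.
The smallest farness is 12, for Ana, so Ana has the highest closeness.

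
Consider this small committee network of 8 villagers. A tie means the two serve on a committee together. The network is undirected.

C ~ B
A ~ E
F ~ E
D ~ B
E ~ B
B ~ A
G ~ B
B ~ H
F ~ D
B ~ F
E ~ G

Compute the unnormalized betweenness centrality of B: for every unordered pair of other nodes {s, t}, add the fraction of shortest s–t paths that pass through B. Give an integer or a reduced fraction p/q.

Pairs whose geodesics pass through B — E–C: 1; E–D: 1/2; E–H: 1; C–D: 1; C–A: 1; C–G: 1; C–F: 1; C–H: 1; D–A: 1; D–G: 1; D–H: 1; A–G: 1/2; A–F: 1/2; A–H: 1 … (+3 more pairs).
All other pairs contribute 0.
Summing the contributions gives betweenness(B) = 15.

15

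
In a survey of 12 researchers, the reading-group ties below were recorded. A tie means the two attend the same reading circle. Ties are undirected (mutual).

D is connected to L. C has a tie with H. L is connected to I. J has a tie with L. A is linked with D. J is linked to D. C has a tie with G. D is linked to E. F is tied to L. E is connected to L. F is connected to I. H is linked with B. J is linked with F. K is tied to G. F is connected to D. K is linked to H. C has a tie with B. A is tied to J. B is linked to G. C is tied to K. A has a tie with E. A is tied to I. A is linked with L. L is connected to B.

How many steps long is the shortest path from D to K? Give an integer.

4

One shortest route is D – L – B – G – K, which uses 4 edges, and at distance 3 from D we only reach {C, G, H}, which does not include K. So d(D,K) = 4.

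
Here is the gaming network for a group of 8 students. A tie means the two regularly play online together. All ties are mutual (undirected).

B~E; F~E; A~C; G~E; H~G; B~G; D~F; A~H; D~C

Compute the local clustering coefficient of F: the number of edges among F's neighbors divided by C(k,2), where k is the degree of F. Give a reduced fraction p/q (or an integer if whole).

F's neighbors: D and E (k = 2).
Possible neighbor pairs: C(2,2) = 1. Edges among them: none → e = 0.
Clustering(F) = 0/1.

0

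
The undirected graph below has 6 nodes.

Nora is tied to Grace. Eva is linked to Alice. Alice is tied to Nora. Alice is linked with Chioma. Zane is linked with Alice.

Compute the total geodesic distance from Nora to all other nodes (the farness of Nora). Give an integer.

8

Distances from Nora: Alice:1, Chioma:2, Eva:2, Grace:1, Zane:2.
Sum = 1 + 2 + 2 + 1 + 2 = 8.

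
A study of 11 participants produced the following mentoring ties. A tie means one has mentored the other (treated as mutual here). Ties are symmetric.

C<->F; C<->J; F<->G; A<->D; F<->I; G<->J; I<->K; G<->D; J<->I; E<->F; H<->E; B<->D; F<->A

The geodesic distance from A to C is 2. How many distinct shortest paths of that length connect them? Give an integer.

The shortest distance is 2, and the only length-2 path is A–F–C. So there is exactly 1 shortest path.

1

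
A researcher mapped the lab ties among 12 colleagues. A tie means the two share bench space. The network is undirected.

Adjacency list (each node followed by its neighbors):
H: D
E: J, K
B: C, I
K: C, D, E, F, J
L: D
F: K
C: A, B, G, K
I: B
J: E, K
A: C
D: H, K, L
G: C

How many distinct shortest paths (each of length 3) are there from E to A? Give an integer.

The shortest distance is 3, and the only length-3 path is E–K–C–A. So there is exactly 1 shortest path.

1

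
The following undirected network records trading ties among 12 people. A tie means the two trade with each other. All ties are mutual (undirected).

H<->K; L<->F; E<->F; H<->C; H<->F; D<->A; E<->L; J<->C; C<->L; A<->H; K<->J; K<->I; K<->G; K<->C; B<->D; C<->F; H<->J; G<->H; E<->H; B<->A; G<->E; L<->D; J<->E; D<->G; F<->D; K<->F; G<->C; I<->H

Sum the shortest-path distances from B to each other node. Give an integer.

25

Distances from B: A:1, C:3, D:1, E:3, F:2, G:2, H:2, I:3, J:3, K:3, L:2.
Sum = 1 + 3 + 1 + 3 + 2 + 2 + 2 + 3 + 3 + 3 + 2 = 25.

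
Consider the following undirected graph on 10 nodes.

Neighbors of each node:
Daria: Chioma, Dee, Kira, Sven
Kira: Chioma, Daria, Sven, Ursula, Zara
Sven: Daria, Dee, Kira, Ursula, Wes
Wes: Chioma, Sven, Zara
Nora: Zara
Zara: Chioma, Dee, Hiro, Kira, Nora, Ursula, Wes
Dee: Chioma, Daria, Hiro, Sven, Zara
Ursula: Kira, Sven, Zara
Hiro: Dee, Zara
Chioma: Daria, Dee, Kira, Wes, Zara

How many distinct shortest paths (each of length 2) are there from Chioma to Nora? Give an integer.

1

The shortest distance is 2, and the only length-2 path is Chioma–Zara–Nora. So there is exactly 1 shortest path.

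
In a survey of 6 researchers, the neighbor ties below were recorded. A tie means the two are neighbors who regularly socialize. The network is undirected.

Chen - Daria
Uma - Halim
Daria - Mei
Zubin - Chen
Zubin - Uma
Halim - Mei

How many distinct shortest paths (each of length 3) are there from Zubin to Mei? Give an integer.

2

The shortest distance is 3. The length-3 paths are: Zubin–Uma–Halim–Mei; Zubin–Chen–Daria–Mei.
That gives 2 distinct shortest paths.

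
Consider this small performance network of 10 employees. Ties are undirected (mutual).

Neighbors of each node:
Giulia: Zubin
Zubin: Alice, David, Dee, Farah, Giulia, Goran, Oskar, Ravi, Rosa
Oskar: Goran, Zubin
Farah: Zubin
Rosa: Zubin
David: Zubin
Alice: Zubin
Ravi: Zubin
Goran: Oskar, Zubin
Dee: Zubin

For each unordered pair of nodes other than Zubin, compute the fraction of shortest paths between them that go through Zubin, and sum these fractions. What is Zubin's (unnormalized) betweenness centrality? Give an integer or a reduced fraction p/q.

35

Pairs whose geodesics pass through Zubin — Alice–Dee: 1; Alice–Goran: 1; Alice–Rosa: 1; Alice–Giulia: 1; Alice–Ravi: 1; Alice–David: 1; Alice–Farah: 1; Alice–Oskar: 1; Dee–Goran: 1; Dee–Rosa: 1; Dee–Giulia: 1; Dee–Ravi: 1; Dee–David: 1; Dee–Farah: 1 … (+21 more pairs).
All other pairs contribute 0.
Summing the contributions gives betweenness(Zubin) = 35.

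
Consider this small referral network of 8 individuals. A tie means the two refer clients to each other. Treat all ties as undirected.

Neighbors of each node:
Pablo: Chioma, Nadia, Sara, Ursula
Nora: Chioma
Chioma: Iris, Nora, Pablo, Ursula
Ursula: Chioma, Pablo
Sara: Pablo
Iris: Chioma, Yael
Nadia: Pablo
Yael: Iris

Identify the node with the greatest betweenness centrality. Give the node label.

Chioma

Unnormalized betweenness of each node: Chioma:14, Iris:6, Nadia:0, Nora:0, Pablo:11, Sara:0, Ursula:0, Yael:0.
Chioma has the largest value, 14, making it the main broker — the node through which the most shortest paths run.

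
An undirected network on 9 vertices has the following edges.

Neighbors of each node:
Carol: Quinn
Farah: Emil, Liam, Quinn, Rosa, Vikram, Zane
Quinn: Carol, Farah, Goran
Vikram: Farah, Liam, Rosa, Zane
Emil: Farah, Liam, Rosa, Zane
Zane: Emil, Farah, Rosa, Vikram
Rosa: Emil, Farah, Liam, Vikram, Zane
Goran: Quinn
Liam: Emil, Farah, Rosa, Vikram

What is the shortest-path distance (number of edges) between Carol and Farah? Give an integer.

One shortest route is Carol – Quinn – Farah, which uses 2 edges, and Carol and Farah are not directly tied, so nothing shorter exists. So d(Carol,Farah) = 2.

2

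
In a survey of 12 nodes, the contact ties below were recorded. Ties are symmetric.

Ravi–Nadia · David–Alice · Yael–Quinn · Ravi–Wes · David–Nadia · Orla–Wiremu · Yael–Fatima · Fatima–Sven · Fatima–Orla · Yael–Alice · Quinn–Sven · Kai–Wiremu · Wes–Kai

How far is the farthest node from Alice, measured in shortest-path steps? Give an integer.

5

Distances from Alice: David:1, Fatima:2, Kai:5, Nadia:2, Orla:3, Quinn:2, Ravi:3, Sven:3, Wes:4, Wiremu:4, Yael:1.
The largest is 5 (to Kai), so the eccentricity of Alice is 5.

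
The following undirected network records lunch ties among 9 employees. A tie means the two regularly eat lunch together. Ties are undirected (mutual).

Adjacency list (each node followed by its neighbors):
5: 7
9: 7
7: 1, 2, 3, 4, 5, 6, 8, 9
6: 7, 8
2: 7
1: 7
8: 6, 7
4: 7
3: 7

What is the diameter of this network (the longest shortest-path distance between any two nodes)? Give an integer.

2

Eccentricity of each node (its greatest distance to any other): 1:2, 2:2, 3:2, 4:2, 5:2, 6:2, 7:1, 8:2, 9:2.
The maximum eccentricity is 2, realized for instance by the pair 5–3 via 5 – 7 – 3. So the diameter is 2.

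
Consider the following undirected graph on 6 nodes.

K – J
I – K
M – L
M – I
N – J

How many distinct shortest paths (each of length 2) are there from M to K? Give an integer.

The shortest distance is 2, and the only length-2 path is M–I–K. So there is exactly 1 shortest path.

1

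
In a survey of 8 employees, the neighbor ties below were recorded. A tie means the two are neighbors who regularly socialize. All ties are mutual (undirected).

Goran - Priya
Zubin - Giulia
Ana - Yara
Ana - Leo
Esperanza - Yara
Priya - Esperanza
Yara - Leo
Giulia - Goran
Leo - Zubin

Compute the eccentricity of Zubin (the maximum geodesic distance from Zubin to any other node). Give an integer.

Distances from Zubin: Ana:2, Esperanza:3, Giulia:1, Goran:2, Leo:1, Priya:3, Yara:2.
The largest is 3 (to Priya and Esperanza), so the eccentricity of Zubin is 3.

3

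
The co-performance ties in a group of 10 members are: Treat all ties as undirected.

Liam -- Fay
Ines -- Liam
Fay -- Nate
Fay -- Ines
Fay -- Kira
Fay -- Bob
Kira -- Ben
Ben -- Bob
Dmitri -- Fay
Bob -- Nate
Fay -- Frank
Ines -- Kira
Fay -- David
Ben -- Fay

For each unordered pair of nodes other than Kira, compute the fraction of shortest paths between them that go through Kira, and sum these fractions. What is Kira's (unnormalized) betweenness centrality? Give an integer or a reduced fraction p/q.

Pairs whose geodesics pass through Kira — Ben–Ines: 1/2.
All other pairs contribute 0.
Summing the contributions gives betweenness(Kira) = 1/2.

1/2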